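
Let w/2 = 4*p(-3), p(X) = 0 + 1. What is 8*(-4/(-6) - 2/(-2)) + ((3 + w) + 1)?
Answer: 76/3 ≈ 25.333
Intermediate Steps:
p(X) = 1
w = 8 (w = 2*(4*1) = 2*4 = 8)
8*(-4/(-6) - 2/(-2)) + ((3 + w) + 1) = 8*(-4/(-6) - 2/(-2)) + ((3 + 8) + 1) = 8*(-4*(-⅙) - 2*(-½)) + (11 + 1) = 8*(⅔ + 1) + 12 = 8*(5/3) + 12 = 40/3 + 12 = 76/3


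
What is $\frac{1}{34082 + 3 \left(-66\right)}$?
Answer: $\frac{1}{33884} \approx 2.9512 \cdot 10^{-5}$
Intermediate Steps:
$\frac{1}{34082 + 3 \left(-66\right)} = \frac{1}{34082 - 198} = \frac{1}{33884}$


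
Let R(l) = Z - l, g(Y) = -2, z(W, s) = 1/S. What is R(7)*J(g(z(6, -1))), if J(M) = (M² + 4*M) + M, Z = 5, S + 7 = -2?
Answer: 12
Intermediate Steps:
S = -9 (S = -7 - 2 = -9)
z(W, s) = -⅑ (z(W, s) = 1/(-9) = -⅑)
J(M) = M² + 5*M
R(l) = 5 - l
R(7)*J(g(z(6, -1))) = (5 - 1*7)*(-2*(5 - 2)) = (5 - 7)*(-2*3) = -2*(-6) = 12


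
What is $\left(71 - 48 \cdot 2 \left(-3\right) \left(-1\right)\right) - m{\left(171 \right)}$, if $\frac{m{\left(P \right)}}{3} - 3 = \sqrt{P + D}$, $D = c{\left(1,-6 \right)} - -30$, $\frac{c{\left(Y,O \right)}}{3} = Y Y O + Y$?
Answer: $-226 - 3 \sqrt{186} \approx -266.91$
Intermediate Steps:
$c{\left(Y,O \right)} = 3 Y + 3 O Y^{2}$ ($c{\left(Y,O \right)} = 3 \left(Y Y O + Y\right) = 3 \left(Y^{2} O + Y\right) = 3 \left(O Y^{2} + Y\right) = 3 \left(Y + O Y^{2}\right) = 3 Y + 3 O Y^{2}$)
$D = 15$ ($D = 3 \cdot 1 \left(1 - 6\right) - -30 = 3 \cdot 1 \left(1 - 6\right) + 30 = 3 \cdot 1 \left(-5\right) + 30 = -15 + 30 = 15$)
$m{\left(P \right)} = 9 + 3 \sqrt{15 + P}$ ($m{\left(P \right)} = 9 + 3 \sqrt{P + 15} = 9 + 3 \sqrt{15 + P}$)
$\left(71 - 48 \cdot 2 \left(-3\right) \left(-1\right)\right) - m{\left(171 \right)} = \left(71 - 48 \cdot 2 \left(-3\right) \left(-1\right)\right) - \left(9 + 3 \sqrt{15 + 171}\right) = \left(71 - 48 \left(\left(-6\right) \left(-1\right)\right)\right) - \left(9 + 3 \sqrt{186}\right) = \left(71 - 288\right) - \left(9 + 3 \sqrt{186}\right) = -217 - \left(9 + 3 \sqrt{186}\right) = -226 - 3 \sqrt{186}$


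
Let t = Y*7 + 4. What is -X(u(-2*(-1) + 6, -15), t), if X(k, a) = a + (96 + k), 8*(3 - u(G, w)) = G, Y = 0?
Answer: -102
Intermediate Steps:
u(G, w) = 3 - G/8
t = 4 (t = 0*7 + 4 = 0 + 4 = 4)
X(k, a) = 96 + a + k
-X(u(-2*(-1) + 6, -15), t) = -(96 + 4 + (3 - (-2*(-1) + 6)/8)) = -(96 + 4 + (3 - (2 + 6)/8)) = -(96 + 4 + (3 - ⅛*8)) = -(96 + 4 + (3 - 1)) = -(96 + 4 + 2) = -1*102 = -102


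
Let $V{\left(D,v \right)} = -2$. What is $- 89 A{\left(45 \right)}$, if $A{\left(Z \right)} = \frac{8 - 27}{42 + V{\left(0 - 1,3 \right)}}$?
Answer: $\frac{1691}{40} \approx 42.275$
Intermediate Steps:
$A{\left(Z \right)} = - \frac{19}{40}$ ($A{\left(Z \right)} = \frac{8 - 27}{42 - 2} = - \frac{19}{40}$)
$- 89 A{\left(45 \right)} = \left(-89\right) \left(- \frac{19}{40}\right) = \frac{1691}{40}$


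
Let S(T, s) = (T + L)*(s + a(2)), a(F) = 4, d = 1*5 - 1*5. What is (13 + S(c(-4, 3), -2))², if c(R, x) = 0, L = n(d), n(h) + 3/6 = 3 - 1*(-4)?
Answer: 676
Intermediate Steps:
d = 0 (d = 5 - 5 = 0)
n(h) = 13/2 (n(h) = -½ + (3 - 1*(-4)) = -½ + (3 + 4) = -½ + 7 = 13/2)
L = 13/2 ≈ 6.5000
S(T, s) = (4 + s)*(13/2 + T) (S(T, s) = (T + 13/2)*(s + 4) = (13/2 + T)*(4 + s) = (4 + s)*(13/2 + T))
(13 + S(c(-4, 3), -2))² = (13 + (26 + 4*0 + (13/2)*(-2) + 0*(-2)))² = (13 + (26 + 0 - 13 + 0))² = (13 + 13)² = 26² = 676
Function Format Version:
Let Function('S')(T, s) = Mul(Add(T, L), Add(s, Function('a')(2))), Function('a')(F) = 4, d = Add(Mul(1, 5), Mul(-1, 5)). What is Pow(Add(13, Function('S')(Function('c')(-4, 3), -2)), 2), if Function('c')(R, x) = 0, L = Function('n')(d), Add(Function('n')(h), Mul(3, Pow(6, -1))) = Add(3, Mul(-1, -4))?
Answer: 676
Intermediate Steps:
d = 0 (d = Add(5, -5) = 0)
Function('n')(h) = Rational(13, 2) (Function('n')(h) = Add(Rational(-1, 2), Add(3, Mul(-1, -4))) = Add(Rational(-1, 2), Add(3, 4)) = Add(Rational(-1, 2), 7) = Rational(13, 2))
L = Rational(13, 2) ≈ 6.5000
Function('S')(T, s) = Mul(Add(4, s), Add(Rational(13, 2), T)) (Function('S')(T, s) = Mul(Add(T, Rational(13, 2)), Add(s, 4)) = Mul(Add(Rational(13, 2), T), Add(4, s)) = Mul(Add(4, s), Add(Rational(13, 2), T)))
Pow(Add(13, Function('S')(Function('c')(-4, 3), -2)), 2) = Pow(Add(13, Add(26, Mul(4, 0), Mul(Rational(13, 2), -2), Mul(0, -2))), 2) = Pow(Add(13, Add(26, 0, -13, 0)), 2) = Pow(Add(13, 13), 2) = Pow(26, 2) = 676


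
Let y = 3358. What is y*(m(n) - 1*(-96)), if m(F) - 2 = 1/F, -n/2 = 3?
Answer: 985573/3 ≈ 3.2852e+5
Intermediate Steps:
n = -6 (n = -2*3 = -6)
m(F) = 2 + 1/F
y*(m(n) - 1*(-96)) = 3358*((2 + 1/(-6)) - 1*(-96)) = 3358*((2 - ⅙) + 96) = 3358*(11/6 + 96) = 3358*(587/6) = 985573/3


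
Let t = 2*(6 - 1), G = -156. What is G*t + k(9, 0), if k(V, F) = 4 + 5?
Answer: -1551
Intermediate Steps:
t = 10 (t = 2*5 = 10)
k(V, F) = 9
G*t + k(9, 0) = -156*10 + 9 = -1560 + 9 = -1551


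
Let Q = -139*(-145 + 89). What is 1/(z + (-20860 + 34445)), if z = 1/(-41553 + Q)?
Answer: 33769/458751864 ≈ 7.3611e-5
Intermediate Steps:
Q = 7784 (Q = -139*(-56) = -1*(-7784) = 7784)
z = -1/33769 (z = 1/(-41553 + 7784) = 1/(-33769) = -1/33769 ≈ -2.9613e-5)
1/(z + (-20860 + 34445)) = 1/(-1/33769 + (-20860 + 34445)) = 1/(-1/33769 + 13585) = 1/(458751864/33769) = 33769/458751864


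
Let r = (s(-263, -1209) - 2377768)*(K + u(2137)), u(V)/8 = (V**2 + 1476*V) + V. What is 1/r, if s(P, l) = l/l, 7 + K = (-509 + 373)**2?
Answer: -1/146954163474111 ≈ -6.8048e-15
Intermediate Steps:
u(V) = 8*V**2 + 11816*V (u(V) = 8*((V**2 + 1476*V) + V) = 8*(V**2 + 1477*V) = 8*V**2 + 11816*V)
K = 18489 (K = -7 + (-509 + 373)**2 = -7 + (-136)**2 = -7 + 18496 = 18489)
s(P, l) = 1
r = -146954163474111 (r = (1 - 2377768)*(18489 + 8*2137*(1477 + 2137)) = -2377767*(18489 + 8*2137*3614) = -2377767*(18489 + 61784944) = -2377767*61803433 = -146954163474111)
1/r = 1/(-146954163474111) = -1/146954163474111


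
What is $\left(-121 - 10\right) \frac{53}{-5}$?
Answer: $\frac{6943}{5} \approx 1388.6$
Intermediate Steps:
$\left(-121 - 10\right) \frac{53}{-5} = - 131 \cdot 53 \left(- \frac{1}{5}\right) = \left(-131\right) \left(- \frac{53}{5}\right) = \frac{6943}{5}$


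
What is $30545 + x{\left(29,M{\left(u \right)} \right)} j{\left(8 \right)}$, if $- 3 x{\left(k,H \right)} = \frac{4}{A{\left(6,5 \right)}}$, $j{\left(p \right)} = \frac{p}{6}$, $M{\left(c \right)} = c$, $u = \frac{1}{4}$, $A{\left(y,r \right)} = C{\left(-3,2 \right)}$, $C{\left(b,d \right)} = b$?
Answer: $\frac{824731}{27} \approx 30546.0$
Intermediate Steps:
$A{\left(y,r \right)} = -3$
$u = \frac{1}{4} \approx 0.25$
$j{\left(p \right)} = \frac{p}{6}$ ($j{\left(p \right)} = p \frac{1}{6} = \frac{p}{6}$)
$x{\left(k,H \right)} = \frac{4}{9}$ ($x{\left(k,H \right)} = - \frac{4 \frac{1}{-3}}{3} = - \frac{4 \left(- \frac{1}{3}\right)}{3} = \left(- \frac{1}{3}\right) \left(- \frac{4}{3}\right) = \frac{4}{9}$)
$30545 + x{\left(29,M{\left(u \right)} \right)} j{\left(8 \right)} = 30545 + \frac{4 \cdot \frac{1}{6} \cdot 8}{9} = 30545 + \frac{4}{9} \cdot \frac{4}{3} = 30545 + \frac{16}{27} = \frac{824731}{27}$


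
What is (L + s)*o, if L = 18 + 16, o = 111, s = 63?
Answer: 10767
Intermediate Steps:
L = 34
(L + s)*o = (34 + 63)*111 = 97*111 = 10767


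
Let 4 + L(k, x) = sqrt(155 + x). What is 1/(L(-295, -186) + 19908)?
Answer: 19904/396169247 - I*sqrt(31)/396169247 ≈ 5.0241e-5 - 1.4054e-8*I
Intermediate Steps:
L(k, x) = -4 + sqrt(155 + x)
1/(L(-295, -186) + 19908) = 1/((-4 + sqrt(155 - 186)) + 19908) = 1/((-4 + sqrt(-31)) + 19908) = 1/((-4 + I*sqrt(31)) + 19908) = 1/(19904 + I*sqrt(31))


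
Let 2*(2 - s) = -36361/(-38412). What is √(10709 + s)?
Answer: √1755909623402/12804 ≈ 103.49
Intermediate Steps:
s = 117287/76824 (s = 2 - (-36361)/(2*(-38412)) = 2 - (-36361)*(-1)/(2*38412) = 2 - ½*36361/38412 = 2 - 36361/76824 = 117287/76824 ≈ 1.5267)
√(10709 + s) = √(10709 + 117287/76824) = √(822825503/76824) = √1755909623402/12804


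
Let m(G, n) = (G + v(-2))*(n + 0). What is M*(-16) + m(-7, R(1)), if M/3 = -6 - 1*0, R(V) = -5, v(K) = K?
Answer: 333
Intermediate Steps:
m(G, n) = n*(-2 + G) (m(G, n) = (G - 2)*(n + 0) = (-2 + G)*n = n*(-2 + G))
M = -18 (M = 3*(-6 - 1*0) = 3*(-6 + 0) = 3*(-6) = -18)
M*(-16) + m(-7, R(1)) = -18*(-16) - 5*(-2 - 7) = 288 - 5*(-9) = 288 + 45 = 333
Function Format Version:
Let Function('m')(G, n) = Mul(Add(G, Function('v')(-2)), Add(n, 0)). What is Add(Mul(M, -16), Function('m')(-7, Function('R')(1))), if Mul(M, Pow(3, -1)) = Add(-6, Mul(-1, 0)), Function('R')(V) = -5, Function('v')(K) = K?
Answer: 333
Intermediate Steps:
Function('m')(G, n) = Mul(n, Add(-2, G)) (Function('m')(G, n) = Mul(Add(G, -2), Add(n, 0)) = Mul(Add(-2, G), n) = Mul(n, Add(-2, G)))
M = -18 (M = Mul(3, Add(-6, Mul(-1, 0))) = Mul(3, Add(-6, 0)) = Mul(3, -6) = -18)
Add(Mul(M, -16), Function('m')(-7, Function('R')(1))) = Add(Mul(-18, -16), Mul(-5, Add(-2, -7))) = Add(288, Mul(-5, -9)) = Add(288, 45) = 333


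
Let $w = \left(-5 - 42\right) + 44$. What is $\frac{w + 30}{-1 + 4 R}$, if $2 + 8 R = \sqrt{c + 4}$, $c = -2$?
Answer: $- \frac{108}{7} - \frac{27 \sqrt{2}}{7} \approx -20.883$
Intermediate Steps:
$R = - \frac{1}{4} + \frac{\sqrt{2}}{8}$ ($R = - \frac{1}{4} + \frac{\sqrt{-2 + 4}}{8} = - \frac{1}{4} + \frac{\sqrt{2}}{8} \approx -0.073223$)
$w = -3$ ($w = -47 + 44 = -3$)
$\frac{w + 30}{-1 + 4 R} = \frac{-3 + 30}{-1 + 4 \left(- \frac{1}{4} + \frac{\sqrt{2}}{8}\right)} = \frac{1}{-1 - \left(1 - \frac{\sqrt{2}}{2}\right)} 27 = \frac{1}{-2 + \frac{\sqrt{2}}{2}} \cdot 27 = \frac{27}{-2 + \frac{\sqrt{2}}{2}}$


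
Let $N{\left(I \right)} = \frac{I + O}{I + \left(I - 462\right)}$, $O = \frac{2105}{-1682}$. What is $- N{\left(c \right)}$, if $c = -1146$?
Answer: $- \frac{1929677}{4632228} \approx -0.41658$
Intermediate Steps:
$O = - \frac{2105}{1682}$ ($O = 2105 \left(- \frac{1}{1682}\right) = - \frac{2105}{1682} \approx -1.2515$)
$N{\left(I \right)} = \frac{- \frac{2105}{1682} + I}{-462 + 2 I}$ ($N{\left(I \right)} = \frac{I - \frac{2105}{1682}}{I + \left(I - 462\right)} = \frac{- \frac{2105}{1682} + I}{I + \left(-462 + I\right)} = \frac{- \frac{2105}{1682} + I}{-462 + 2 I}$)
$- N{\left(c \right)} = - \frac{-2105 + 1682 \left(-1146\right)}{3364 \left(-231 - 1146\right)} = - \frac{-2105 - 1927572}{3364 \left(-1377\right)} = - \frac{\left(-1\right) \left(-1929677\right)}{3364 \cdot 1377} = \left(-1\right) \frac{1929677}{4632228} = - \frac{1929677}{4632228}$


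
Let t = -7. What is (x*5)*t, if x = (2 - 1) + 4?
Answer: -175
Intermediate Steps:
x = 5 (x = 1 + 4 = 5)
(x*5)*t = (5*5)*(-7) = 25*(-7) = -175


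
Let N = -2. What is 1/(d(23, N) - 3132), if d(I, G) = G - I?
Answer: -1/3157 ≈ -0.00031676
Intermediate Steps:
1/(d(23, N) - 3132) = 1/((-2 - 1*23) - 3132) = 1/((-2 - 23) - 3132) = 1/(-25 - 3132) = 1/(-3157) = -1/3157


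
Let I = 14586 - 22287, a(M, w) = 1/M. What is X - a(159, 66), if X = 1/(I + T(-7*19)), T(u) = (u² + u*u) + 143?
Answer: -27661/4423380 ≈ -0.0062534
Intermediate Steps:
I = -7701
T(u) = 143 + 2*u² (T(u) = (u² + u²) + 143 = 2*u² + 143 = 143 + 2*u²)
X = 1/27820 (X = 1/(-7701 + (143 + 2*(-7*19)²)) = 1/(-7701 + (143 + 2*(-133)²)) = 1/(-7701 + (143 + 2*17689)) = 1/(-7701 + (143 + 35378)) = 1/(-7701 + 35521) = 1/27820 ≈ 3.5945e-5)
X - a(159, 66) = 1/27820 - 1/159 = -27661/4423380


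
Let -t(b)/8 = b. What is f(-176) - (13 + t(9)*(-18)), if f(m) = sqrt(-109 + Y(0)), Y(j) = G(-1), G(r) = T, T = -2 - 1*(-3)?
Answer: -1309 + 6*I*sqrt(3) ≈ -1309.0 + 10.392*I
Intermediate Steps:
T = 1 (T = -2 + 3 = 1)
t(b) = -8*b
G(r) = 1
Y(j) = 1
f(m) = 6*I*sqrt(3) (f(m) = sqrt(-109 + 1) = sqrt(-108) = 6*I*sqrt(3))
f(-176) - (13 + t(9)*(-18)) = 6*I*sqrt(3) - (13 - 8*9*(-18)) = 6*I*sqrt(3) - (13 - 72*(-18)) = 6*I*sqrt(3) - (13 + 1296) = 6*I*sqrt(3) - 1*1309 = 6*I*sqrt(3) - 1309 = -1309 + 6*I*sqrt(3)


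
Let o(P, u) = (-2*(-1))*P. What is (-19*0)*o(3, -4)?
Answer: 0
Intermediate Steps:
o(P, u) = 2*P
(-19*0)*o(3, -4) = (-19*0)*(2*3) = 0*6 = 0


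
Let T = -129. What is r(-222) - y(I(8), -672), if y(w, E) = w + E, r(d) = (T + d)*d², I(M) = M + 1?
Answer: -17298021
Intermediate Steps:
I(M) = 1 + M
r(d) = d²*(-129 + d) (r(d) = (-129 + d)*d² = d²*(-129 + d))
y(w, E) = E + w
r(-222) - y(I(8), -672) = (-222)²*(-129 - 222) - (-672 + (1 + 8)) = 49284*(-351) - (-672 + 9) = -17298684 - 1*(-663) = -17298684 + 663 = -17298021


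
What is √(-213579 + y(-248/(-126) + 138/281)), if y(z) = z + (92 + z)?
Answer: I*√7433830551595/5901 ≈ 462.04*I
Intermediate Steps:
y(z) = 92 + 2*z
√(-213579 + y(-248/(-126) + 138/281)) = √(-213579 + (92 + 2*(-248/(-126) + 138/281))) = √(-213579 + (92 + 2*(-248*(-1/126) + 138*(1/281)))) = √(-213579 + (92 + 2*(124/63 + 138/281))) = √(-213579 + (92 + 2*(43538/17703))) = √(-213579 + (92 + 87076/17703)) = √(-213579 + 1715752/17703) = √(-3779273285/17703) = I*√7433830551595/5901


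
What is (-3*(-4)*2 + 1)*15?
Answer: 375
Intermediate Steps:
(-3*(-4)*2 + 1)*15 = (12*2 + 1)*15 = (24 + 1)*15 = 25*15 = 375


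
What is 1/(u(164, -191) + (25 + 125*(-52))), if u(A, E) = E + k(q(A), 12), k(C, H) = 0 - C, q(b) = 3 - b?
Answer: -1/6505 ≈ -0.00015373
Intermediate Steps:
k(C, H) = -C
u(A, E) = -3 + A + E (u(A, E) = E - (3 - A) = E + (-3 + A) = -3 + A + E)
1/(u(164, -191) + (25 + 125*(-52))) = 1/((-3 + 164 - 191) + (25 + 125*(-52))) = 1/(-30 + (25 - 6500)) = 1/(-30 - 6475) = 1/(-6505) = -1/6505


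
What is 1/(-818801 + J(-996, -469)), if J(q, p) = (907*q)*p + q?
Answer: 1/422861671 ≈ 2.3648e-9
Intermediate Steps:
J(q, p) = q + 907*p*q (J(q, p) = 907*p*q + q = q + 907*p*q)
1/(-818801 + J(-996, -469)) = 1/(-818801 - 996*(1 + 907*(-469))) = 1/(-818801 - 996*(1 - 425383)) = 1/(-818801 - 996*(-425382)) = 1/(-818801 + 423680472) = 1/422861671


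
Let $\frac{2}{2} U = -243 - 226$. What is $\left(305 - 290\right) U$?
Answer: $-7035$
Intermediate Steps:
$U = -469$ ($U = -243 - 226 = -469$)
$\left(305 - 290\right) U = \left(305 - 290\right) \left(-469\right) = 15 \left(-469\right) = -7035$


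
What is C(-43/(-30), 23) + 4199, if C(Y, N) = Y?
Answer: 126013/30 ≈ 4200.4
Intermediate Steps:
C(-43/(-30), 23) + 4199 = -43/(-30) + 4199 = -43*(-1/30) + 4199 = 43/30 + 4199 = 126013/30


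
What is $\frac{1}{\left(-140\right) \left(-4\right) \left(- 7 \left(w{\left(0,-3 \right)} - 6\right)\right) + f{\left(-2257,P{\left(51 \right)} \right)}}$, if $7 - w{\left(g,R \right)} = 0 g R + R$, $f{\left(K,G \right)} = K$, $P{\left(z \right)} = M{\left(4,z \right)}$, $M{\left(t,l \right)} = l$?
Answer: $- \frac{1}{17937} \approx -5.5751 \cdot 10^{-5}$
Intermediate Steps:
$P{\left(z \right)} = z$
$w{\left(g,R \right)} = 7 - R$ ($w{\left(g,R \right)} = 7 - \left(0 g R + R\right) = 7 - \left(0 R + R\right) = 7 - \left(0 + R\right) = 7 - R$)
$\frac{1}{\left(-140\right) \left(-4\right) \left(- 7 \left(w{\left(0,-3 \right)} - 6\right)\right) + f{\left(-2257,P{\left(51 \right)} \right)}} = \frac{1}{\left(-140\right) \left(-4\right) \left(- 7 \left(\left(7 - -3\right) - 6\right)\right) - 2257} = \frac{1}{560 \left(- 7 \left(\left(7 + 3\right) - 6\right)\right) - 2257} = \frac{1}{560 \left(- 7 \left(10 - 6\right)\right) - 2257} = \frac{1}{560 \left(\left(-7\right) 4\right) - 2257} = \frac{1}{560 \left(-28\right) - 2257} = \frac{1}{-15680 - 2257} = \frac{1}{-17937} = - \frac{1}{17937}$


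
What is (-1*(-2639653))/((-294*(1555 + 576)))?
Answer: -2639653/626514 ≈ -4.2132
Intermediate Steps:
(-1*(-2639653))/((-294*(1555 + 576))) = 2639653/((-294*2131)) = 2639653/(-626514) = 2639653*(-1/626514) = -2639653/626514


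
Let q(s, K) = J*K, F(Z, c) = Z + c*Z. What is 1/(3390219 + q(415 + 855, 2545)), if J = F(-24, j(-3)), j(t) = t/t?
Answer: 1/3268059 ≈ 3.0599e-7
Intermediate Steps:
j(t) = 1
F(Z, c) = Z + Z*c
J = -48 (J = -24*(1 + 1) = -24*2 = -48)
q(s, K) = -48*K
1/(3390219 + q(415 + 855, 2545)) = 1/(3390219 - 48*2545) = 1/(3390219 - 122160) = 1/3268059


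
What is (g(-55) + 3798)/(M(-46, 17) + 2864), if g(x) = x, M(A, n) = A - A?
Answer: 3743/2864 ≈ 1.3069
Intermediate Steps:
M(A, n) = 0
(g(-55) + 3798)/(M(-46, 17) + 2864) = (-55 + 3798)/(0 + 2864) = 3743/2864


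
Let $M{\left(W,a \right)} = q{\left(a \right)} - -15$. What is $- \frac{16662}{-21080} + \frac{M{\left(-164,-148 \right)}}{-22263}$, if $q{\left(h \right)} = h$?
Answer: $\frac{186874873}{234652020} \approx 0.79639$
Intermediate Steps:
$M{\left(W,a \right)} = 15 + a$ ($M{\left(W,a \right)} = a - -15 = a + 15 = 15 + a$)
$- \frac{16662}{-21080} + \frac{M{\left(-164,-148 \right)}}{-22263} = - \frac{16662}{-21080} + \frac{15 - 148}{-22263} = \left(-16662\right) \left(- \frac{1}{21080}\right) - - \frac{133}{22263} = \frac{8331}{10540} + \frac{133}{22263} = \frac{186874873}{234652020}$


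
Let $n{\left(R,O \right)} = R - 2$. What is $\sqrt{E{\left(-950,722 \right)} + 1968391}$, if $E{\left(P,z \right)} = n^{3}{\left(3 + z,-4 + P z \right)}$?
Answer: $\sqrt{379901458} \approx 19491.0$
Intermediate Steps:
$n{\left(R,O \right)} = -2 + R$ ($n{\left(R,O \right)} = R - 2 = -2 + R$)
$E{\left(P,z \right)} = \left(1 + z\right)^{3}$ ($E{\left(P,z \right)} = \left(-2 + \left(3 + z\right)\right)^{3} = \left(1 + z\right)^{3}$)
$\sqrt{E{\left(-950,722 \right)} + 1968391} = \sqrt{\left(1 + 722\right)^{3} + 1968391} = \sqrt{723^{3} + 1968391} = \sqrt{377933067 + 1968391} = \sqrt{379901458}$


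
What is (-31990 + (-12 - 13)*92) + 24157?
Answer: -10133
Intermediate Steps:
(-31990 + (-12 - 13)*92) + 24157 = (-31990 - 25*92) + 24157 = (-31990 - 2300) + 24157 = -34290 + 24157 = -10133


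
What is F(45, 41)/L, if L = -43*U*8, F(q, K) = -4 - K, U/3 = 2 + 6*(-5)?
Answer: -15/9632 ≈ -0.0015573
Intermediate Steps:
U = -84 (U = 3*(2 + 6*(-5)) = 3*(2 - 30) = 3*(-28) = -84)
L = 28896 (L = -43*(-84)*8 = 3612*8 = 28896)
F(45, 41)/L = (-4 - 1*41)/28896 = (-4 - 41)*(1/28896) = -45*1/28896 = -15/9632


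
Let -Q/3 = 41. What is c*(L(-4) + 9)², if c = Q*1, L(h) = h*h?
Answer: -76875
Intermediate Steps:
Q = -123 (Q = -3*41 = -123)
L(h) = h²
c = -123 (c = -123*1 = -123)
c*(L(-4) + 9)² = -123*((-4)² + 9)² = -123*(16 + 9)² = -123*25² = -123*625 = -76875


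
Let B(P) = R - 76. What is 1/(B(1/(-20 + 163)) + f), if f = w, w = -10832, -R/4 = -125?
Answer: -1/10408 ≈ -9.6080e-5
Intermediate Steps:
R = 500 (R = -4*(-125) = 500)
B(P) = 424 (B(P) = 500 - 76 = 424)
f = -10832
1/(B(1/(-20 + 163)) + f) = 1/(424 - 10832) = 1/(-10408) = -1/10408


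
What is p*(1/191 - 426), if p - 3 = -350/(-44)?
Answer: -19608965/4202 ≈ -4666.6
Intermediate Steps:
p = 241/22 (p = 3 - 350/(-44) = 3 - 350*(-1/44) = 3 + 175/22 = 241/22 ≈ 10.955)
p*(1/191 - 426) = 241*(1/191 - 426)/22 = (241/22)*(-81365/191) = -19608965/4202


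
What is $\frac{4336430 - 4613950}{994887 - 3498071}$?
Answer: $\frac{17345}{156449} \approx 0.11087$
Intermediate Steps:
$\frac{4336430 - 4613950}{994887 - 3498071} = - \frac{277520}{-2503184} = \left(-277520\right) \left(- \frac{1}{2503184}\right) = \frac{17345}{156449}$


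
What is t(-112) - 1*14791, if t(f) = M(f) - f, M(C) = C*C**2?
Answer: -1419607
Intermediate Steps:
M(C) = C**3
t(f) = f**3 - f
t(-112) - 1*14791 = ((-112)**3 - 1*(-112)) - 1*14791 = (-1404928 + 112) - 14791 = -1404816 - 14791 = -1419607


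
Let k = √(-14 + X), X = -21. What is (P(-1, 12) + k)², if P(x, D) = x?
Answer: (1 - I*√35)² ≈ -34.0 - 11.832*I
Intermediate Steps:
k = I*√35 (k = √(-14 - 21) = √(-35) = I*√35 ≈ 5.9161*I)
(P(-1, 12) + k)² = (-1 + I*√35)²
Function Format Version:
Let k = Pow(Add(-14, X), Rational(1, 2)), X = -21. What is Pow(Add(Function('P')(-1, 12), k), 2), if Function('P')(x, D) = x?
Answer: Pow(Add(1, Mul(-1, I, Pow(35, Rational(1, 2)))), 2) ≈ Add(-34.000, Mul(-11.832, I))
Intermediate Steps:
k = Mul(I, Pow(35, Rational(1, 2))) (k = Pow(Add(-14, -21), Rational(1, 2)) = Pow(-35, Rational(1, 2)) = Mul(I, Pow(35, Rational(1, 2))) ≈ Mul(5.9161, I))
Pow(Add(Function('P')(-1, 12), k), 2) = Pow(Add(-1, Mul(I, Pow(35, Rational(1, 2)))), 2)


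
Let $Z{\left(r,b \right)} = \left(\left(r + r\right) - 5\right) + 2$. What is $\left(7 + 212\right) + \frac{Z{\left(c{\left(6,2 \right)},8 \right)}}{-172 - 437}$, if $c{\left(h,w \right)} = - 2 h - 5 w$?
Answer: $\frac{133418}{609} \approx 219.08$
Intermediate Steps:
$c{\left(h,w \right)} = - 5 w - 2 h$
$Z{\left(r,b \right)} = -3 + 2 r$ ($Z{\left(r,b \right)} = \left(2 r - 5\right) + 2 = \left(-5 + 2 r\right) + 2 = -3 + 2 r$)
$\left(7 + 212\right) + \frac{Z{\left(c{\left(6,2 \right)},8 \right)}}{-172 - 437} = \left(7 + 212\right) + \frac{-3 + 2 \left(\left(-5\right) 2 - 12\right)}{-172 - 437} = 219 + \frac{-3 + 2 \left(-10 - 12\right)}{-609} = 219 - \frac{-3 + 2 \left(-22\right)}{609} = 219 - \frac{-3 - 44}{609} = 219 - - \frac{47}{609} = 219 + \frac{47}{609} = \frac{133418}{609}$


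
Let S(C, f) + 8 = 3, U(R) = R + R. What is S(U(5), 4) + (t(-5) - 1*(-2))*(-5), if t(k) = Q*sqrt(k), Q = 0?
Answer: -15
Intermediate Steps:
U(R) = 2*R
t(k) = 0 (t(k) = 0*sqrt(k) = 0)
S(C, f) = -5 (S(C, f) = -8 + 3 = -5)
S(U(5), 4) + (t(-5) - 1*(-2))*(-5) = -5 + (0 - 1*(-2))*(-5) = -5 + (0 + 2)*(-5) = -5 + 2*(-5) = -5 - 10 = -15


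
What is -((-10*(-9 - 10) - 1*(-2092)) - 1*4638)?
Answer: 2356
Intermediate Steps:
-((-10*(-9 - 10) - 1*(-2092)) - 1*4638) = -((-10*(-19) + 2092) - 4638) = -((190 + 2092) - 4638) = -(2282 - 4638) = -1*(-2356) = 2356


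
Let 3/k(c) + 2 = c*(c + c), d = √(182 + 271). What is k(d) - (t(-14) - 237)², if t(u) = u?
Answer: -56952901/904 ≈ -63001.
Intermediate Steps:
d = √453 ≈ 21.284
k(c) = 3/(-2 + 2*c²) (k(c) = 3/(-2 + c*(c + c)) = 3/(-2 + c*(2*c)) = 3/(-2 + 2*c²))
k(d) - (t(-14) - 237)² = 3/(2*(-1 + (√453)²)) - (-14 - 237)² = 3/(2*(-1 + 453)) - 1*(-251)² = (3/2)/452 - 1*63001 = (3/2)*(1/452) - 63001 = 3/904 - 63001 = -56952901/904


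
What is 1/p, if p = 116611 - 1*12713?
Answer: 1/103898 ≈ 9.6248e-6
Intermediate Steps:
p = 103898 (p = 116611 - 12713 = 103898)
1/p = 1/103898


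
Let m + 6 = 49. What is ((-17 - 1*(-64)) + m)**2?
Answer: 8100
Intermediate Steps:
m = 43 (m = -6 + 49 = 43)
((-17 - 1*(-64)) + m)**2 = ((-17 - 1*(-64)) + 43)**2 = ((-17 + 64) + 43)**2 = (47 + 43)**2 = 90**2 = 8100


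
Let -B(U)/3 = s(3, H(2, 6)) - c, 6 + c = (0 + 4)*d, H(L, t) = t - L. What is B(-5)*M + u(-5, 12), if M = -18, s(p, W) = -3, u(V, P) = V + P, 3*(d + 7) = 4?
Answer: 1393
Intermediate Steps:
d = -17/3 (d = -7 + (1/3)*4 = -7 + 4/3 = -17/3 ≈ -5.6667)
u(V, P) = P + V
c = -86/3 (c = -6 + (0 + 4)*(-17/3) = -6 + 4*(-17/3) = -6 - 68/3 = -86/3 ≈ -28.667)
B(U) = -77 (B(U) = -3*(-3 - 1*(-86/3)) = -3*(-3 + 86/3) = -3*77/3 = -77)
B(-5)*M + u(-5, 12) = -77*(-18) + (12 - 5) = 1386 + 7 = 1393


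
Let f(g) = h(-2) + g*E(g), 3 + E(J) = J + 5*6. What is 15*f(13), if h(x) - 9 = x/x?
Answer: 7950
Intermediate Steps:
E(J) = 27 + J (E(J) = -3 + (J + 5*6) = -3 + (J + 30) = -3 + (30 + J) = 27 + J)
h(x) = 10 (h(x) = 9 + x/x = 9 + 1 = 10)
f(g) = 10 + g*(27 + g)
15*f(13) = 15*(10 + 13*(27 + 13)) = 15*(10 + 13*40) = 15*(10 + 520) = 15*530 = 7950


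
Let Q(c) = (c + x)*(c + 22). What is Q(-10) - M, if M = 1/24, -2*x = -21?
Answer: 143/24 ≈ 5.9583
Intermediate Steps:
x = 21/2 (x = -1/2*(-21) = 21/2 ≈ 10.500)
M = 1/24 ≈ 0.041667
Q(c) = (22 + c)*(21/2 + c) (Q(c) = (c + 21/2)*(c + 22) = (21/2 + c)*(22 + c) = (22 + c)*(21/2 + c))
Q(-10) - M = (231 + (-10)**2 + (65/2)*(-10)) - 1*1/24 = (231 + 100 - 325) - 1/24 = 6 - 1/24 = 143/24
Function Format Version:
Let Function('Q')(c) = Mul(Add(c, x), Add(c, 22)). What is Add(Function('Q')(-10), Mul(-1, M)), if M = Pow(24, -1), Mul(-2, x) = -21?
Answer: Rational(143, 24) ≈ 5.9583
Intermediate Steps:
x = Rational(21, 2) (x = Mul(Rational(-1, 2), -21) = Rational(21, 2) ≈ 10.500)
M = Rational(1, 24) ≈ 0.041667
Function('Q')(c) = Mul(Add(22, c), Add(Rational(21, 2), c)) (Function('Q')(c) = Mul(Add(c, Rational(21, 2)), Add(c, 22)) = Mul(Add(Rational(21, 2), c), Add(22, c)) = Mul(Add(22, c), Add(Rational(21, 2), c)))
Add(Function('Q')(-10), Mul(-1, M)) = Add(Add(231, Pow(-10, 2), Mul(Rational(65, 2), -10)), Mul(-1, Rational(1, 24))) = Add(Add(231, 100, -325), Rational(-1, 24)) = Add(6, Rational(-1, 24)) = Rational(143, 24)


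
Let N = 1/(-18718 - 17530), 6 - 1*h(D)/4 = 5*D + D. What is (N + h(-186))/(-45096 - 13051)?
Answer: -162681023/2107712456 ≈ -0.077184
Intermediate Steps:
h(D) = 24 - 24*D (h(D) = 24 - 4*(5*D + D) = 24 - 24*D)
N = -1/36248 (N = 1/(-36248) = -1/36248 ≈ -2.7588e-5)
(N + h(-186))/(-45096 - 13051) = (-1/36248 + (24 - 24*(-186)))/(-45096 - 13051) = (-1/36248 + (24 + 4464))/(-58147) = (-1/36248 + 4488)*(-1/58147) = (162681023/36248)*(-1/58147) = -162681023/2107712456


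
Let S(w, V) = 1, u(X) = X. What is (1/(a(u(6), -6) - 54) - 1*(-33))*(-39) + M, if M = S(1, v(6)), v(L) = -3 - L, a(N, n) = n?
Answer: -25707/20 ≈ -1285.3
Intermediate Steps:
M = 1
(1/(a(u(6), -6) - 54) - 1*(-33))*(-39) + M = (1/(-6 - 54) - 1*(-33))*(-39) + 1 = (1/(-60) + 33)*(-39) + 1 = (-1/60 + 33)*(-39) + 1 = (1979/60)*(-39) + 1 = -25727/20 + 1 = -25707/20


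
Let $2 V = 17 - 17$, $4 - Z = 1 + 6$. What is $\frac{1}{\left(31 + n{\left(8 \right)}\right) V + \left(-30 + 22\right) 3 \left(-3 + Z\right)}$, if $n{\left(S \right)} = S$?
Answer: $\frac{1}{144} \approx 0.0069444$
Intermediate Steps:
$Z = -3$ ($Z = 4 - \left(1 + 6\right) = 4 - 7 = -3$)
$V = 0$ ($V = \frac{17 - 17}{2} = \frac{1}{2} \cdot 0 = 0$)
$\frac{1}{\left(31 + n{\left(8 \right)}\right) V + \left(-30 + 22\right) 3 \left(-3 + Z\right)} = \frac{1}{\left(31 + 8\right) 0 + \left(-30 + 22\right) 3 \left(-3 - 3\right)} = \frac{1}{39 \cdot 0 - 8 \cdot 3 \left(-6\right)} = \frac{1}{0 - -144} = \frac{1}{0 + 144} = \frac{1}{144}$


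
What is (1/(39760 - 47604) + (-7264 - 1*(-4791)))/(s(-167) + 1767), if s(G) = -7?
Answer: -19398213/13805440 ≈ -1.4051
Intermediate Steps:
(1/(39760 - 47604) + (-7264 - 1*(-4791)))/(s(-167) + 1767) = (1/(39760 - 47604) + (-7264 - 1*(-4791)))/(-7 + 1767) = (1/(-7844) + (-7264 + 4791))/1760 = (-1/7844 - 2473)*(1/1760) = -19398213/7844*1/1760 = -19398213/13805440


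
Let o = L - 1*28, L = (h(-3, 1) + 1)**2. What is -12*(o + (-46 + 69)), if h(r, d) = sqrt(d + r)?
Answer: 72 - 24*I*sqrt(2) ≈ 72.0 - 33.941*I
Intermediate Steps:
L = (1 + I*sqrt(2))**2 (L = (sqrt(1 - 3) + 1)**2 = (sqrt(-2) + 1)**2 = (I*sqrt(2) + 1)**2 = (1 + I*sqrt(2))**2 ≈ -1.0 + 2.8284*I)
o = -28 + (1 + I*sqrt(2))**2 (o = (1 + I*sqrt(2))**2 - 1*28 = (1 + I*sqrt(2))**2 - 28 = -28 + (1 + I*sqrt(2))**2 ≈ -29.0 + 2.8284*I)
-12*(o + (-46 + 69)) = -12*((-29 + 2*I*sqrt(2)) + (-46 + 69)) = -12*((-29 + 2*I*sqrt(2)) + 23) = -12*(-6 + 2*I*sqrt(2)) = 72 - 24*I*sqrt(2)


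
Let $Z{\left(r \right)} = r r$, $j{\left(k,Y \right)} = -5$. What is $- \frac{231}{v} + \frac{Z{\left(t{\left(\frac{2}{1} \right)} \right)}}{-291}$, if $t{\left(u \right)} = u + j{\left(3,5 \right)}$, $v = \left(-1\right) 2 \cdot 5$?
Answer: $\frac{22377}{970} \approx 23.069$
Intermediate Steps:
$v = -10$ ($v = \left(-2\right) 5 = -10$)
$t{\left(u \right)} = -5 + u$ ($t{\left(u \right)} = u - 5 = -5 + u$)
$Z{\left(r \right)} = r^{2}$
$- \frac{231}{v} + \frac{Z{\left(t{\left(\frac{2}{1} \right)} \right)}}{-291} = - \frac{231}{-10} + \frac{\left(-5 + \frac{2}{1}\right)^{2}}{-291} = \left(-231\right) \left(- \frac{1}{10}\right) + \left(-5 + 2 \cdot 1\right)^{2} \left(- \frac{1}{291}\right) = \frac{231}{10} + \left(-5 + 2\right)^{2} \left(- \frac{1}{291}\right) = \frac{231}{10} + \left(-3\right)^{2} \left(- \frac{1}{291}\right) = \frac{231}{10} + 9 \left(- \frac{1}{291}\right) = \frac{231}{10} - \frac{3}{97} = \frac{22377}{970}$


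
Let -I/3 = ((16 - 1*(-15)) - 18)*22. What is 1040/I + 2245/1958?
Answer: -35/534 ≈ -0.065543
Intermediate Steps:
I = -858 (I = -3*((16 - 1*(-15)) - 18)*22 = -3*((16 + 15) - 18)*22 = -3*(31 - 18)*22 = -39*22 = -3*286 = -858)
1040/I + 2245/1958 = 1040/(-858) + 2245/1958 = 1040*(-1/858) + 2245*(1/1958) = -40/33 + 2245/1958 = -35/534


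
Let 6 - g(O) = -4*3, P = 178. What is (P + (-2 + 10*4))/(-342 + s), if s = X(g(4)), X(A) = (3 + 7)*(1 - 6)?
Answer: -27/49 ≈ -0.55102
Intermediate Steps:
g(O) = 18 (g(O) = 6 - (-4)*3 = 6 - 1*(-12) = 6 + 12 = 18)
X(A) = -50 (X(A) = 10*(-5) = -50)
s = -50
(P + (-2 + 10*4))/(-342 + s) = (178 + (-2 + 10*4))/(-342 - 50) = (178 + (-2 + 40))/(-392) = (178 + 38)*(-1/392) = 216*(-1/392) = -27/49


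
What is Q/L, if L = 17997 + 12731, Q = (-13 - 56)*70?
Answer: -105/668 ≈ -0.15719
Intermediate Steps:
Q = -4830 (Q = -69*70 = -4830)
L = 30728
Q/L = -4830/30728 = -4830*1/30728 = -105/668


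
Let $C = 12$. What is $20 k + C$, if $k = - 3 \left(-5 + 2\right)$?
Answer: $192$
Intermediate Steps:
$k = 9$ ($k = \left(-3\right) \left(-3\right) = 9$)
$20 k + C = 20 \cdot 9 + 12 = 180 + 12 = 192$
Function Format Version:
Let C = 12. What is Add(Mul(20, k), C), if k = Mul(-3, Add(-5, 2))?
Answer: 192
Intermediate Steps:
k = 9 (k = Mul(-3, -3) = 9)
Add(Mul(20, k), C) = Add(Mul(20, 9), 12) = Add(180, 12) = 192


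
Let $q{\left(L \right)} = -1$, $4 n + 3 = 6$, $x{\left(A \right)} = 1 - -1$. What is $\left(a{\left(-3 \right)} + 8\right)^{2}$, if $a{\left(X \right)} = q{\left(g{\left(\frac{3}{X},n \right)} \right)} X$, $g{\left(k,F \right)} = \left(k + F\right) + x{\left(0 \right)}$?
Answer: $121$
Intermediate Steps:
$x{\left(A \right)} = 2$ ($x{\left(A \right)} = 1 + 1 = 2$)
$n = \frac{3}{4}$ ($n = - \frac{3}{4} + \frac{1}{4} \cdot 6 = - \frac{3}{4} + \frac{3}{2} = \frac{3}{4} \approx 0.75$)
$g{\left(k,F \right)} = 2 + F + k$ ($g{\left(k,F \right)} = \left(k + F\right) + 2 = \left(F + k\right) + 2 = 2 + F + k$)
$a{\left(X \right)} = - X$
$\left(a{\left(-3 \right)} + 8\right)^{2} = \left(\left(-1\right) \left(-3\right) + 8\right)^{2} = \left(3 + 8\right)^{2} = 11^{2} = 121$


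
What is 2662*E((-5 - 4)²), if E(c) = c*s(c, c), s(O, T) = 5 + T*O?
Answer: 1415774052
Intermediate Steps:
s(O, T) = 5 + O*T
E(c) = c*(5 + c²) (E(c) = c*(5 + c*c) = c*(5 + c²))
2662*E((-5 - 4)²) = 2662*((-5 - 4)²*(5 + ((-5 - 4)²)²)) = 2662*((-9)²*(5 + ((-9)²)²)) = 2662*(81*(5 + 81²)) = 2662*(81*(5 + 6561)) = 2662*(81*6566) = 2662*531846 = 1415774052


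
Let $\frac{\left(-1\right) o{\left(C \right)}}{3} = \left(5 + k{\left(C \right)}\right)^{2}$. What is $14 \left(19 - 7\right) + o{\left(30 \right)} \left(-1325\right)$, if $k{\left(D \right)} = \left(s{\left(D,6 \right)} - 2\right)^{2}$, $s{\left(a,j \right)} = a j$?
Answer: $3991666066143$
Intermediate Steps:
$k{\left(D \right)} = \left(-2 + 6 D\right)^{2}$ ($k{\left(D \right)} = \left(D 6 - 2\right)^{2} = \left(6 D - 2\right)^{2} = \left(-2 + 6 D\right)^{2}$)
$o{\left(C \right)} = - 3 \left(5 + 4 \left(-1 + 3 C\right)^{2}\right)^{2}$
$14 \left(19 - 7\right) + o{\left(30 \right)} \left(-1325\right) = 14 \left(19 - 7\right) + - 3 \left(5 + 4 \left(-1 + 3 \cdot 30\right)^{2}\right)^{2} \left(-1325\right) = 14 \cdot 12 + - 3 \left(5 + 4 \left(-1 + 90\right)^{2}\right)^{2} \left(-1325\right) = 168 + - 3 \left(5 + 4 \cdot 89^{2}\right)^{2} \left(-1325\right) = 168 + - 3 \left(5 + 4 \cdot 7921\right)^{2} \left(-1325\right) = 168 + - 3 \left(5 + 31684\right)^{2} \left(-1325\right) = 168 + - 3 \cdot 31689^{2} \left(-1325\right) = 168 + \left(-3\right) 1004192721 \left(-1325\right) = 168 - -3991666065975 = 168 + 3991666065975 = 3991666066143$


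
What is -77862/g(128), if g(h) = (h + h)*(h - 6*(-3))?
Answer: -38931/18688 ≈ -2.0832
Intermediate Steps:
g(h) = 2*h*(18 + h) (g(h) = (2*h)*(h + 18) = (2*h)*(18 + h) = 2*h*(18 + h))
-77862/g(128) = -77862*1/(256*(18 + 128)) = -77862/(2*128*146) = -77862/37376 = -77862*1/37376 = -38931/18688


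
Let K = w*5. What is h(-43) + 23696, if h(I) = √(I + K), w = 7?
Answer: 23696 + 2*I*√2 ≈ 23696.0 + 2.8284*I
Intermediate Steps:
K = 35 (K = 7*5 = 35)
h(I) = √(35 + I) (h(I) = √(I + 35) = √(35 + I))
h(-43) + 23696 = √(35 - 43) + 23696 = √(-8) + 23696 = 2*I*√2 + 23696 = 23696 + 2*I*√2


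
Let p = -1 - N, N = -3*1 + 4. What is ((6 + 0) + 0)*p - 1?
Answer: -13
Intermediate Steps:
N = 1 (N = -3 + 4 = 1)
p = -2 (p = -1 - 1*1 = -1 - 1 = -2)
((6 + 0) + 0)*p - 1 = ((6 + 0) + 0)*(-2) - 1 = (6 + 0)*(-2) - 1 = 6*(-2) - 1 = -12 - 1 = -13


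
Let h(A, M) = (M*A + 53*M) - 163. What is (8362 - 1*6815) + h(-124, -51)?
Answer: 5005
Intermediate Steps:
h(A, M) = -163 + 53*M + A*M (h(A, M) = (A*M + 53*M) - 163 = (53*M + A*M) - 163 = -163 + 53*M + A*M)
(8362 - 1*6815) + h(-124, -51) = (8362 - 1*6815) + (-163 + 53*(-51) - 124*(-51)) = (8362 - 6815) + (-163 - 2703 + 6324) = 1547 + 3458 = 5005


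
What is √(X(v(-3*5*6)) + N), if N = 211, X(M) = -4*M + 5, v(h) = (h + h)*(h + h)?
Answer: 6*I*√3594 ≈ 359.7*I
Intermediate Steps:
v(h) = 4*h² (v(h) = (2*h)*(2*h) = 4*h²)
X(M) = 5 - 4*M
√(X(v(-3*5*6)) + N) = √((5 - 16*(-3*5*6)²) + 211) = √((5 - 16*(-15*6)²) + 211) = √((5 - 16*(-90)²) + 211) = √((5 - 16*8100) + 211) = √((5 - 4*32400) + 211) = √((5 - 129600) + 211) = √(-129595 + 211) = √(-129384) = 6*I*√3594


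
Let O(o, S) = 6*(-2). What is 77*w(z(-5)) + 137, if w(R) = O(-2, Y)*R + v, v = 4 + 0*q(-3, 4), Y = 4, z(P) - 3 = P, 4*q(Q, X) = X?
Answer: 2293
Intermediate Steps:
q(Q, X) = X/4
z(P) = 3 + P
O(o, S) = -12
v = 4 (v = 4 + 0*((1/4)*4) = 4 + 0*1 = 4 + 0 = 4)
w(R) = 4 - 12*R (w(R) = -12*R + 4 = 4 - 12*R)
77*w(z(-5)) + 137 = 77*(4 - 12*(3 - 5)) + 137 = 77*(4 - 12*(-2)) + 137 = 77*(4 + 24) + 137 = 77*28 + 137 = 2156 + 137 = 2293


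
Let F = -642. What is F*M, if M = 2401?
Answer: -1541442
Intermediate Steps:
F*M = -642*2401 = -1541442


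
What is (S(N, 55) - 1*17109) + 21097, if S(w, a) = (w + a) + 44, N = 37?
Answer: 4124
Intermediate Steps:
S(w, a) = 44 + a + w (S(w, a) = (a + w) + 44 = 44 + a + w)
(S(N, 55) - 1*17109) + 21097 = ((44 + 55 + 37) - 1*17109) + 21097 = (136 - 17109) + 21097 = -16973 + 21097 = 4124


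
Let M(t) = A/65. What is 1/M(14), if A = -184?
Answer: -65/184 ≈ -0.35326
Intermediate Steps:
M(t) = -184/65
1/M(14) = 1/(-184/65) = -65/184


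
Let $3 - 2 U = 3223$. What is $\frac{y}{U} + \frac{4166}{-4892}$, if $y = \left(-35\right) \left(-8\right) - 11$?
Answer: $- \frac{1002901}{984515} \approx -1.0187$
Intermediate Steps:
$U = -1610$ ($U = \frac{3}{2} - \frac{3223}{2} = -1610$)
$y = 269$ ($y = 280 - 11 = 269$)
$\frac{y}{U} + \frac{4166}{-4892} = \frac{269}{-1610} + \frac{4166}{-4892} = 269 \left(- \frac{1}{1610}\right) + 4166 \left(- \frac{1}{4892}\right) = - \frac{269}{1610} - \frac{2083}{2446} = - \frac{1002901}{984515}$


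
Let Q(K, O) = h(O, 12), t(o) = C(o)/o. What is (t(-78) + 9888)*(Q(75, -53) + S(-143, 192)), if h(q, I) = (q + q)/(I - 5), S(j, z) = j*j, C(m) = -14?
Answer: 18386881881/91 ≈ 2.0205e+8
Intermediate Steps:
S(j, z) = j²
h(q, I) = 2*q/(-5 + I) (h(q, I) = (2*q)/(-5 + I) = 2*q/(-5 + I))
t(o) = -14/o
Q(K, O) = 2*O/7 (Q(K, O) = 2*O/(-5 + 12) = 2*O/7)
(t(-78) + 9888)*(Q(75, -53) + S(-143, 192)) = (-14/(-78) + 9888)*((2/7)*(-53) + (-143)²) = (-14*(-1/78) + 9888)*(-106/7 + 20449) = (7/39 + 9888)*(143037/7) = (385639/39)*(143037/7) = 18386881881/91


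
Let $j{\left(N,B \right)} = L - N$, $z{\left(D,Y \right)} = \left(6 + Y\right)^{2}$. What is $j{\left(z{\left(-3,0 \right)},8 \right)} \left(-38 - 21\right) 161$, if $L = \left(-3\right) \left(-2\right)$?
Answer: $284970$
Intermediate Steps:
$L = 6$
$j{\left(N,B \right)} = 6 - N$
$j{\left(z{\left(-3,0 \right)},8 \right)} \left(-38 - 21\right) 161 = \left(6 - \left(6 + 0\right)^{2}\right) \left(-38 - 21\right) 161 = \left(6 - 6^{2}\right) \left(-38 - 21\right) 161 = \left(6 - 36\right) \left(-59\right) 161 = \left(-30\right) \left(-59\right) 161 = 1770 \cdot 161 = 284970$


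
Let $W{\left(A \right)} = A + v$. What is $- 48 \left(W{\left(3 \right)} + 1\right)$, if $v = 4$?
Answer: $-384$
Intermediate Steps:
$W{\left(A \right)} = 4 + A$ ($W{\left(A \right)} = A + 4 = 4 + A$)
$- 48 \left(W{\left(3 \right)} + 1\right) = - 48 \left(\left(4 + 3\right) + 1\right) = - 48 \left(7 + 1\right) = \left(-48\right) 8 = -384$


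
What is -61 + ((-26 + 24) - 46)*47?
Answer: -2317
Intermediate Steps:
-61 + ((-26 + 24) - 46)*47 = -61 + (-2 - 46)*47 = -61 - 48*47 = -61 - 2256 = -2317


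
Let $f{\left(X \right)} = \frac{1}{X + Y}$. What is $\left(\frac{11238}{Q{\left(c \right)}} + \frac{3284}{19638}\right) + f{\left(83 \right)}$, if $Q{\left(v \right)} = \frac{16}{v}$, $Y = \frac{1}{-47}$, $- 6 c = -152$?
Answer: $\frac{227130977881}{12764700} \approx 17794.0$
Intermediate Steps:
$c = \frac{76}{3}$ ($c = \left(- \frac{1}{6}\right) \left(-152\right) = \frac{76}{3} \approx 25.333$)
$Y = - \frac{1}{47} \approx -0.021277$
$f{\left(X \right)} = \frac{1}{- \frac{1}{47} + X}$ ($f{\left(X \right)} = \frac{1}{X - \frac{1}{47}} = \frac{1}{- \frac{1}{47} + X}$)
$\left(\frac{11238}{Q{\left(c \right)}} + \frac{3284}{19638}\right) + f{\left(83 \right)} = \left(\frac{11238}{16 \frac{1}{\frac{76}{3}}} + \frac{3284}{19638}\right) + \frac{47}{-1 + 47 \cdot 83} = \left(\frac{11238}{16 \cdot \frac{3}{76}} + 3284 \cdot \frac{1}{19638}\right) + \frac{47}{-1 + 3901} = \left(\frac{11238}{\frac{12}{19}} + \frac{1642}{9819}\right) + \frac{47}{3900} = \left(11238 \cdot \frac{19}{12} + \frac{1642}{9819}\right) + 47 \cdot \frac{1}{3900} = \left(\frac{35587}{2} + \frac{1642}{9819}\right) + \frac{47}{3900} = \frac{349432037}{19638} + \frac{47}{3900} = \frac{227130977881}{12764700}$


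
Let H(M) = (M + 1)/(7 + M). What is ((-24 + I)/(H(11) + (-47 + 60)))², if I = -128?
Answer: 207936/1681 ≈ 123.70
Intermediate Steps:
H(M) = (1 + M)/(7 + M)
((-24 + I)/(H(11) + (-47 + 60)))² = ((-24 - 128)/((1 + 11)/(7 + 11) + (-47 + 60)))² = (-152/(12/18 + 13))² = (-152/((1/18)*12 + 13))² = (-152/(⅔ + 13))² = (-152/41/3)² = (-152*3/41)² = (-456/41)² = 207936/1681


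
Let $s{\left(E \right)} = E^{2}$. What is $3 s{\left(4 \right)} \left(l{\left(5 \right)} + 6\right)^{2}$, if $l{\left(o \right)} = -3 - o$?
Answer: $192$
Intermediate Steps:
$3 s{\left(4 \right)} \left(l{\left(5 \right)} + 6\right)^{2} = 3 \cdot 4^{2} \left(\left(-3 - 5\right) + 6\right)^{2} = 3 \cdot 16 \left(\left(-3 - 5\right) + 6\right)^{2} = 48 \left(-8 + 6\right)^{2} = 48 \left(-2\right)^{2} = 48 \cdot 4 = 192$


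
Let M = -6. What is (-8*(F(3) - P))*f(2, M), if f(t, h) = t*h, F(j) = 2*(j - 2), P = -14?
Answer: 1536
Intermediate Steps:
F(j) = -4 + 2*j (F(j) = 2*(-2 + j) = -4 + 2*j)
f(t, h) = h*t
(-8*(F(3) - P))*f(2, M) = (-8*((-4 + 2*3) - 1*(-14)))*(-6*2) = -8*((-4 + 6) + 14)*(-12) = -8*(2 + 14)*(-12) = -8*16*(-12) = -128*(-12) = 1536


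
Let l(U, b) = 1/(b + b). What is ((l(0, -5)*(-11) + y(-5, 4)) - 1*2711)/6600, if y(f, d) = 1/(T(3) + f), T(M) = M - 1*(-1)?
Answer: -27109/66000 ≈ -0.41074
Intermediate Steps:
T(M) = 1 + M (T(M) = M + 1 = 1 + M)
l(U, b) = 1/(2*b)
y(f, d) = 1/(4 + f) (y(f, d) = 1/((1 + 3) + f) = 1/(4 + f))
((l(0, -5)*(-11) + y(-5, 4)) - 1*2711)/6600 = ((((1/2)/(-5))*(-11) + 1/(4 - 5)) - 1*2711)/6600 = ((((1/2)*(-1/5))*(-11) + 1/(-1)) - 2711)*(1/6600) = ((-1/10*(-11) - 1) - 2711)*(1/6600) = ((11/10 - 1) - 2711)*(1/6600) = (1/10 - 2711)*(1/6600) = -27109/10*1/6600 = -27109/66000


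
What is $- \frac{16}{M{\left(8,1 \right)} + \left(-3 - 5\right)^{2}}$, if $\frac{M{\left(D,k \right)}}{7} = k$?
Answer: $- \frac{16}{71} \approx -0.22535$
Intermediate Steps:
$M{\left(D,k \right)} = 7 k$
$- \frac{16}{M{\left(8,1 \right)} + \left(-3 - 5\right)^{2}} = - \frac{16}{7 \cdot 1 + \left(-3 - 5\right)^{2}} = - \frac{16}{7 + \left(-8\right)^{2}} = - \frac{16}{7 + 64} = - \frac{16}{71}$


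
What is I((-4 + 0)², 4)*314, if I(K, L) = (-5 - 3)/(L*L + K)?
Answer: -157/2 ≈ -78.500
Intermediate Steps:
I(K, L) = -8/(K + L²) (I(K, L) = -8/(L² + K) = -8/(K + L²))
I((-4 + 0)², 4)*314 = -8/((-4 + 0)² + 4²)*314 = -8/((-4)² + 16)*314 = -8/(16 + 16)*314 = -8/32*314 = -8*1/32*314 = -¼*314 = -157/2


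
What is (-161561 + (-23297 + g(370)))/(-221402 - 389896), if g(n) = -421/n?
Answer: 68397881/226180260 ≈ 0.30240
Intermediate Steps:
(-161561 + (-23297 + g(370)))/(-221402 - 389896) = (-161561 + (-23297 - 421/370))/(-221402 - 389896) = (-161561 + (-23297 - 421*1/370))/(-611298) = (-161561 + (-23297 - 421/370))*(-1/611298) = (-161561 - 8620311/370)*(-1/611298) = -68397881/370*(-1/611298) = 68397881/226180260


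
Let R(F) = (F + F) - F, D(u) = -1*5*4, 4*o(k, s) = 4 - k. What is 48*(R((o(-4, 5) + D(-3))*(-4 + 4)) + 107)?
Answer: 5136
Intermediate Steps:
o(k, s) = 1 - k/4 (o(k, s) = (4 - k)/4 = 1 - k/4)
D(u) = -20 (D(u) = -5*4 = -20)
R(F) = F (R(F) = 2*F - F = F)
48*(R((o(-4, 5) + D(-3))*(-4 + 4)) + 107) = 48*(((1 - ¼*(-4)) - 20)*(-4 + 4) + 107) = 48*(((1 + 1) - 20)*0 + 107) = 48*((2 - 20)*0 + 107) = 48*(-18*0 + 107) = 48*(0 + 107) = 48*107 = 5136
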